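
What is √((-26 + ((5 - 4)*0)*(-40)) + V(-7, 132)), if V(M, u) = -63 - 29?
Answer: I*√118 ≈ 10.863*I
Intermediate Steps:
V(M, u) = -92
√((-26 + ((5 - 4)*0)*(-40)) + V(-7, 132)) = √((-26 + ((5 - 4)*0)*(-40)) - 92) = √((-26 + (1*0)*(-40)) - 92) = √((-26 + 0*(-40)) - 92) = √((-26 + 0) - 92) = √(-26 - 92) = √(-118) = I*√118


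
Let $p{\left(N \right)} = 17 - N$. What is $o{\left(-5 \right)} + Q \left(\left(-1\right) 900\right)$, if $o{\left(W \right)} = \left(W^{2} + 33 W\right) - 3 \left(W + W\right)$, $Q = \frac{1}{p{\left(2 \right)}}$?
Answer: $-170$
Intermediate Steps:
$Q = \frac{1}{15}$ ($Q = \frac{1}{17 - 2} = \frac{1}{15} \approx 0.066667$)
$o{\left(W \right)} = W^{2} + 27 W$ ($o{\left(W \right)} = \left(W^{2} + 33 W\right) - 3 \cdot 2 W = \left(W^{2} + 33 W\right) - 6 W = W^{2} + 27 W$)
$o{\left(-5 \right)} + Q \left(\left(-1\right) 900\right) = - 5 \left(27 - 5\right) + \frac{\left(-1\right) 900}{15} = \left(-5\right) 22 + \frac{1}{15} \left(-900\right) = -110 - 60 = -170$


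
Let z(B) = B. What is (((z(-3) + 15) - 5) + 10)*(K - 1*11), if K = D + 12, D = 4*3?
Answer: 221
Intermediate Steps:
D = 12
K = 24 (K = 12 + 12 = 24)
(((z(-3) + 15) - 5) + 10)*(K - 1*11) = (((-3 + 15) - 5) + 10)*(24 - 1*11) = ((12 - 5) + 10)*(24 - 11) = (7 + 10)*13 = 17*13 = 221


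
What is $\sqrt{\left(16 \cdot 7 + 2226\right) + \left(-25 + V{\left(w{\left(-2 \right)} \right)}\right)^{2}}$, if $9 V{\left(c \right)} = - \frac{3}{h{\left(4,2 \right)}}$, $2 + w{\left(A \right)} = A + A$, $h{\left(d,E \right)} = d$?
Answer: $\frac{\sqrt{427273}}{12} \approx 54.472$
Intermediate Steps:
$w{\left(A \right)} = -2 + 2 A$ ($w{\left(A \right)} = -2 + \left(A + A\right) = -2 + 2 A$)
$V{\left(c \right)} = - \frac{1}{12}$ ($V{\left(c \right)} = \frac{\left(-3\right) \frac{1}{4}}{9} = \frac{1}{9} \left(- \frac{3}{4}\right) = - \frac{1}{12}$)
$\sqrt{\left(16 \cdot 7 + 2226\right) + \left(-25 + V{\left(w{\left(-2 \right)} \right)}\right)^{2}} = \sqrt{\left(16 \cdot 7 + 2226\right) + \left(-25 - \frac{1}{12}\right)^{2}} = \sqrt{\left(112 + 2226\right) + \left(- \frac{301}{12}\right)^{2}} = \sqrt{2338 + \frac{90601}{144}} = \sqrt{\frac{427273}{144}} = \frac{\sqrt{427273}}{12}$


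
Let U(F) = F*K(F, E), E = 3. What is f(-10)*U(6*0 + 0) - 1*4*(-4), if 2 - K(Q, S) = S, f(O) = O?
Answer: 16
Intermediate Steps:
K(Q, S) = 2 - S
U(F) = -F (U(F) = F*(2 - 1*3) = F*(2 - 3) = F*(-1) = -F)
f(-10)*U(6*0 + 0) - 1*4*(-4) = -(-10)*(6*0 + 0) - 1*4*(-4) = -(-10)*(0 + 0) - 4*(-4) = -(-10)*0 + 16 = -10*0 + 16 = 0 + 16 = 16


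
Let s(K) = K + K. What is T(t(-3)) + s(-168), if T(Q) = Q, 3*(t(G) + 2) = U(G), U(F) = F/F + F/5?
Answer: -5068/15 ≈ -337.87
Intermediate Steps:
U(F) = 1 + F/5 (U(F) = 1 + F*(1/5) = 1 + F/5)
t(G) = -5/3 + G/15 (t(G) = -2 + (1 + G/5)/3 = -2 + (1/3 + G/15) = -5/3 + G/15)
s(K) = 2*K
T(t(-3)) + s(-168) = (-5/3 + (1/15)*(-3)) + 2*(-168) = (-5/3 - 1/5) - 336 = -28/15 - 336 = -5068/15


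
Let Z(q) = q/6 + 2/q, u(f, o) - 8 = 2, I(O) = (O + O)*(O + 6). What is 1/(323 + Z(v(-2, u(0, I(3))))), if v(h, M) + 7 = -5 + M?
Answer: 3/965 ≈ 0.0031088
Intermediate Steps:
I(O) = 2*O*(6 + O) (I(O) = (2*O)*(6 + O) = 2*O*(6 + O))
u(f, o) = 10 (u(f, o) = 8 + 2 = 10)
v(h, M) = -12 + M (v(h, M) = -7 + (-5 + M) = -12 + M)
Z(q) = 2/q + q/6 (Z(q) = q*(1/6) + 2/q = q/6 + 2/q = 2/q + q/6)
1/(323 + Z(v(-2, u(0, I(3))))) = 1/(323 + (2/(-12 + 10) + (-12 + 10)/6)) = 1/(323 + (2/(-2) + (1/6)*(-2))) = 1/(323 + (2*(-1/2) - 1/3)) = 1/(323 + (-1 - 1/3)) = 1/(323 - 4/3) = 1/(965/3) = 3/965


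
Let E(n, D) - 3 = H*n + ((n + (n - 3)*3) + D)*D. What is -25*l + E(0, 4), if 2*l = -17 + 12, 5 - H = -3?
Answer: 91/2 ≈ 45.500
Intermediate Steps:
H = 8 (H = 5 - 1*(-3) = 5 + 3 = 8)
l = -5/2 (l = (-17 + 12)/2 = (½)*(-5) = -5/2 ≈ -2.5000)
E(n, D) = 3 + 8*n + D*(-9 + D + 4*n) (E(n, D) = 3 + (8*n + ((n + (n - 3)*3) + D)*D) = 3 + (8*n + ((n + (-3 + n)*3) + D)*D) = 3 + (8*n + ((n + (-9 + 3*n)) + D)*D) = 3 + (8*n + ((-9 + 4*n) + D)*D) = 3 + (8*n + (-9 + D + 4*n)*D) = 3 + (8*n + D*(-9 + D + 4*n)) = 3 + 8*n + D*(-9 + D + 4*n))
-25*l + E(0, 4) = -25*(-5/2) + (3 + 4² - 9*4 + 8*0 + 4*4*0) = 125/2 + (3 + 16 - 36 + 0 + 0) = 125/2 - 17 = 91/2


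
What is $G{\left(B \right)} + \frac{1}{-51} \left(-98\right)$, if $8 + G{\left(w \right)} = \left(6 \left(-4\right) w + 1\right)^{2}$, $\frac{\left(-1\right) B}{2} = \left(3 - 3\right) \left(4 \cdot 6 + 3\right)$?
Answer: $- \frac{259}{51} \approx -5.0784$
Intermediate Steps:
$B = 0$ ($B = - 2 \left(3 - 3\right) \left(4 \cdot 6 + 3\right) = - 2 \left(3 - 3\right) \left(24 + 3\right) = - 2 \cdot 0 \cdot 27 = \left(-2\right) 0 = 0$)
$G{\left(w \right)} = -8 + \left(1 - 24 w\right)^{2}$ ($G{\left(w \right)} = -8 + \left(6 \left(-4\right) w + 1\right)^{2} = -8 + \left(- 24 w + 1\right)^{2} = -8 + \left(1 - 24 w\right)^{2}$)
$G{\left(B \right)} + \frac{1}{-51} \left(-98\right) = \left(-8 + \left(-1 + 24 \cdot 0\right)^{2}\right) + \frac{1}{-51} \left(-98\right) = \left(-8 + \left(-1 + 0\right)^{2}\right) - - \frac{98}{51} = \left(-8 + \left(-1\right)^{2}\right) + \frac{98}{51} = \left(-8 + 1\right) + \frac{98}{51} = -7 + \frac{98}{51} = - \frac{259}{51}$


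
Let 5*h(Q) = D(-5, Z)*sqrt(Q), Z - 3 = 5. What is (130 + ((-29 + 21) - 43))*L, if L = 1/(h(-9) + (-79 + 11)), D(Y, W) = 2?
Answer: -33575/28909 - 1185*I/57818 ≈ -1.1614 - 0.020495*I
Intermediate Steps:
Z = 8 (Z = 3 + 5 = 8)
h(Q) = 2*sqrt(Q)/5 (h(Q) = (2*sqrt(Q))/5 = 2*sqrt(Q)/5)
L = 25*(-68 - 6*I/5)/115636 (L = 1/(2*sqrt(-9)/5 + (-79 + 11)) = 1/(2*(3*I)/5 - 68) = 1/(6*I/5 - 68) = 1/(-68 + 6*I/5) = 25*(-68 - 6*I/5)/115636 ≈ -0.014701 - 0.00025943*I)
(130 + ((-29 + 21) - 43))*L = (130 + ((-29 + 21) - 43))*(-425/28909 - 15*I/57818) = (130 + (-8 - 43))*(-425/28909 - 15*I/57818) = (130 - 51)*(-425/28909 - 15*I/57818) = 79*(-425/28909 - 15*I/57818) = -33575/28909 - 1185*I/57818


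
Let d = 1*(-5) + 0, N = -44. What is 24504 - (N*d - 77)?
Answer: 24361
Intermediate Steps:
d = -5 (d = -5 + 0 = -5)
24504 - (N*d - 77) = 24504 - (-44*(-5) - 77) = 24504 - (220 - 77) = 24504 - 1*143 = 24504 - 143 = 24361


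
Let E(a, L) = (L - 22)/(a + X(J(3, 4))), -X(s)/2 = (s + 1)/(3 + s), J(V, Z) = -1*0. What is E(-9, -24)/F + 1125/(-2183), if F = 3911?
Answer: -127295121/247593677 ≈ -0.51413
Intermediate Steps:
J(V, Z) = 0
X(s) = -2*(1 + s)/(3 + s) (X(s) = -2*(s + 1)/(3 + s) = -2*(1 + s)/(3 + s))
E(a, L) = (-22 + L)/(-⅔ + a) (E(a, L) = (L - 22)/(a + 2*(-1 - 1*0)/(3 + 0)) = (-22 + L)/(a + 2*(-1 + 0)/3) = (-22 + L)/(a + 2*(⅓)*(-1)) = (-22 + L)/(a - ⅔) = (-22 + L)/(-⅔ + a))
E(-9, -24)/F + 1125/(-2183) = (3*(-22 - 24)/(-2 + 3*(-9)))/3911 + 1125/(-2183) = (3*(-46)/(-2 - 27))*(1/3911) + 1125*(-1/2183) = (3*(-46)/(-29))*(1/3911) - 1125/2183 = (3*(-1/29)*(-46))*(1/3911) - 1125/2183 = (138/29)*(1/3911) - 1125/2183 = 138/113419 - 1125/2183 = -127295121/247593677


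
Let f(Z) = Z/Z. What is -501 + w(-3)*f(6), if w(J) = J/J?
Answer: -500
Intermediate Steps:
f(Z) = 1
w(J) = 1
-501 + w(-3)*f(6) = -501 + 1*1 = -501 + 1 = -500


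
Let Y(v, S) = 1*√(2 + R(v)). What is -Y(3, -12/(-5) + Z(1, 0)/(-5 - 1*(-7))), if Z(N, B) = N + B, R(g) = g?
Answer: -√5 ≈ -2.2361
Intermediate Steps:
Z(N, B) = B + N
Y(v, S) = √(2 + v) (Y(v, S) = 1*√(2 + v) = √(2 + v))
-Y(3, -12/(-5) + Z(1, 0)/(-5 - 1*(-7))) = -√(2 + 3) = -√5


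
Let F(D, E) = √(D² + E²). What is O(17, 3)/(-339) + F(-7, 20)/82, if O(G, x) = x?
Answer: -1/113 + √449/82 ≈ 0.24956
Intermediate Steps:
O(17, 3)/(-339) + F(-7, 20)/82 = 3/(-339) + √((-7)² + 20²)/82 = 3*(-1/339) + √(49 + 400)*(1/82) = -1/113 + √449*(1/82) = -1/113 + √449/82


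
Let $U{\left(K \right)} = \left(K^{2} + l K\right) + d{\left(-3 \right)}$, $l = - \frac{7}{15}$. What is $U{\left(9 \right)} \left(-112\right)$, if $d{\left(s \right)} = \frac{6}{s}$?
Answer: $- \frac{41888}{5} \approx -8377.6$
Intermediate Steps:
$l = - \frac{7}{15}$ ($l = \left(-7\right) \frac{1}{15} = - \frac{7}{15} \approx -0.46667$)
$U{\left(K \right)} = -2 + K^{2} - \frac{7 K}{15}$ ($U{\left(K \right)} = \left(K^{2} - \frac{7 K}{15}\right) + \frac{6}{-3} = \left(K^{2} - \frac{7 K}{15}\right) + 6 \left(- \frac{1}{3}\right) = \left(K^{2} - \frac{7 K}{15}\right) - 2 = -2 + K^{2} - \frac{7 K}{15}$)
$U{\left(9 \right)} \left(-112\right) = \left(-2 + 9^{2} - \frac{21}{5}\right) \left(-112\right) = \left(-2 + 81 - \frac{21}{5}\right) \left(-112\right) = \frac{374}{5} \left(-112\right) = - \frac{41888}{5}$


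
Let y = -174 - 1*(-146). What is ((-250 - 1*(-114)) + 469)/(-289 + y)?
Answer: -333/317 ≈ -1.0505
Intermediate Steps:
y = -28 (y = -174 + 146 = -28)
((-250 - 1*(-114)) + 469)/(-289 + y) = ((-250 - 1*(-114)) + 469)/(-289 - 28) = ((-250 + 114) + 469)/(-317) = (-136 + 469)*(-1/317) = 333*(-1/317) = -333/317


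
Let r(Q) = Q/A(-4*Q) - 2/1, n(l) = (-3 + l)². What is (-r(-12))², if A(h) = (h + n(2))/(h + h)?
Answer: 1562500/2401 ≈ 650.77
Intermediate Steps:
A(h) = (1 + h)/(2*h) (A(h) = (h + (-3 + 2)²)/(h + h) = (h + (-1)²)/((2*h)) = (h + 1)*(1/(2*h)) = (1 + h)*(1/(2*h)) = (1 + h)/(2*h))
r(Q) = -2 - 8*Q²/(1 - 4*Q) (r(Q) = Q/(((1 - 4*Q)/(2*((-4*Q))))) - 2/1 = Q/(((-1/(4*Q))*(1 - 4*Q)/2)) - 2*1 = Q/((-(1 - 4*Q)/(8*Q))) - 2 = Q*(-8*Q/(1 - 4*Q)) - 2 = -8*Q²/(1 - 4*Q) - 2 = -2 - 8*Q²/(1 - 4*Q))
(-r(-12))² = (-2*(1 - 4*(-12) + 4*(-12)²)/(-1 + 4*(-12)))² = (-2*(1 + 48 + 4*144)/(-1 - 48))² = (-2*(1 + 48 + 576)/(-49))² = (-2*(-1)*625/49)² = (-1*(-1250/49))² = (1250/49)² = 1562500/2401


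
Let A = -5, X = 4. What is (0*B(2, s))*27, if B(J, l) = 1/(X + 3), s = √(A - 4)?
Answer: 0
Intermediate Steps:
s = 3*I (s = √(-5 - 4) = √(-9) = 3*I ≈ 3.0*I)
B(J, l) = ⅐ (B(J, l) = 1/(4 + 3) = 1/7 = ⅐)
(0*B(2, s))*27 = (0*(⅐))*27 = 0*27 = 0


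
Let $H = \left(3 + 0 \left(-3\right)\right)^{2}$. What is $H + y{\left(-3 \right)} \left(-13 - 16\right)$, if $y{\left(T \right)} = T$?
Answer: $96$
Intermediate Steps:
$H = 9$ ($H = \left(3 + 0\right)^{2} = 3^{2} = 9$)
$H + y{\left(-3 \right)} \left(-13 - 16\right) = 9 - 3 \left(-13 - 16\right) = 9 - -87 = 9 + 87 = 96$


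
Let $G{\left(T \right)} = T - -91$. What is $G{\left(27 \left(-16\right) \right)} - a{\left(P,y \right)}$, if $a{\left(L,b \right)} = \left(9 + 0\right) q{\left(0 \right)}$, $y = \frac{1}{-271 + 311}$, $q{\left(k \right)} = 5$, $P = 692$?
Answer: $-386$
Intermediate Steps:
$y = \frac{1}{40} \approx 0.025$
$a{\left(L,b \right)} = 45$ ($a{\left(L,b \right)} = \left(9 + 0\right) 5 = 9 \cdot 5 = 45$)
$G{\left(T \right)} = 91 + T$ ($G{\left(T \right)} = T + 91 = 91 + T$)
$G{\left(27 \left(-16\right) \right)} - a{\left(P,y \right)} = \left(91 + 27 \left(-16\right)\right) - 45 = \left(91 - 432\right) - 45 = -341 - 45 = -386$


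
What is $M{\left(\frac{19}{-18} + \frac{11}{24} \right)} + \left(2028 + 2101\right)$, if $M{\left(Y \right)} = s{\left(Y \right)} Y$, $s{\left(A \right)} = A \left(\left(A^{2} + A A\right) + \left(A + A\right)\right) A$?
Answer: $\frac{3994736596493}{967458816} \approx 4129.1$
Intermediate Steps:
$s{\left(A \right)} = A^{2} \left(2 A + 2 A^{2}\right)$ ($s{\left(A \right)} = A \left(\left(A^{2} + A^{2}\right) + 2 A\right) A = A \left(2 A^{2} + 2 A\right) A = A \left(2 A + 2 A^{2}\right) A = A^{2} \left(2 A + 2 A^{2}\right)$)
$M{\left(Y \right)} = 2 Y^{4} \left(1 + Y\right)$ ($M{\left(Y \right)} = 2 Y^{3} \left(1 + Y\right) Y = 2 Y^{4} \left(1 + Y\right)$)
$M{\left(\frac{19}{-18} + \frac{11}{24} \right)} + \left(2028 + 2101\right) = 2 \left(\frac{19}{-18} + \frac{11}{24}\right)^{4} \left(1 + \left(\frac{19}{-18} + \frac{11}{24}\right)\right) + \left(2028 + 2101\right) = 2 \left(19 \left(- \frac{1}{18}\right) + 11 \cdot \frac{1}{24}\right)^{4} \left(1 + \left(19 \left(- \frac{1}{18}\right) + 11 \cdot \frac{1}{24}\right)\right) + 4129 = 2 \left(- \frac{19}{18} + \frac{11}{24}\right)^{4} \left(1 + \left(- \frac{19}{18} + \frac{11}{24}\right)\right) + 4129 = 2 \left(- \frac{43}{72}\right)^{4} \left(1 - \frac{43}{72}\right) + 4129 = 2 \cdot \frac{3418801}{26873856} \cdot \frac{29}{72} + 4129 = \frac{99145229}{967458816} + 4129 = \frac{3994736596493}{967458816}$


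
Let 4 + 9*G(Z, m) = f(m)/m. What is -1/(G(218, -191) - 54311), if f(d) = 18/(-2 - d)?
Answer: 36099/1960588835 ≈ 1.8412e-5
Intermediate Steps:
G(Z, m) = -4/9 - 2/(m*(2 + m)) (G(Z, m) = -4/9 + ((-18/(2 + m))/m)/9 = -4/9 + (-18/(m*(2 + m)))/9 = -4/9 - 2/(m*(2 + m)))
-1/(G(218, -191) - 54311) = -1/((2/9)*(-9 - 2*(-191)*(2 - 191))/(-191*(2 - 191)) - 54311) = -1/((2/9)*(-1/191)*(-9 - 2*(-191)*(-189))/(-189) - 54311) = -1/((2/9)*(-1/191)*(-1/189)*(-9 - 72198) - 54311) = -1/((2/9)*(-1/191)*(-1/189)*(-72207) - 54311) = -1/(-16046/36099 - 54311) = -1/(-1960588835/36099) = -1*(-36099/1960588835) = 36099/1960588835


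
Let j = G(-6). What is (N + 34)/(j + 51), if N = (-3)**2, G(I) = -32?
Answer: 43/19 ≈ 2.2632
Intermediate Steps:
j = -32
N = 9
(N + 34)/(j + 51) = (9 + 34)/(-32 + 51) = 43/19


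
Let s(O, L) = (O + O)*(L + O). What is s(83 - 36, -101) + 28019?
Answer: 22943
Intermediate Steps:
s(O, L) = 2*O*(L + O) (s(O, L) = (2*O)*(L + O) = 2*O*(L + O))
s(83 - 36, -101) + 28019 = 2*(83 - 36)*(-101 + (83 - 36)) + 28019 = 2*47*(-101 + 47) + 28019 = 2*47*(-54) + 28019 = -5076 + 28019 = 22943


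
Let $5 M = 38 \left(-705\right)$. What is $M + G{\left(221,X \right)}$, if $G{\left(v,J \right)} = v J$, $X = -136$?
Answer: $-35414$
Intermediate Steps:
$M = -5358$ ($M = \frac{38 \left(-705\right)}{5} = \frac{1}{5} \left(-26790\right) = -5358$)
$G{\left(v,J \right)} = J v$
$M + G{\left(221,X \right)} = -5358 - 30056 = -35414$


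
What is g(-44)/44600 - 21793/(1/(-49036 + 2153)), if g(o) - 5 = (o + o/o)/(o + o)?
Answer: 4010051440331683/3924800 ≈ 1.0217e+9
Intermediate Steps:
g(o) = 5 + (1 + o)/(2*o) (g(o) = 5 + (o + o/o)/(o + o) = 5 + (o + 1)/((2*o)) = 5 + (1 + o)*(1/(2*o)) = 5 + (1 + o)/(2*o))
g(-44)/44600 - 21793/(1/(-49036 + 2153)) = ((½)*(1 + 11*(-44))/(-44))/44600 - 21793/(1/(-49036 + 2153)) = ((½)*(-1/44)*(1 - 484))*(1/44600) - 21793/(1/(-46883)) = ((½)*(-1/44)*(-483))*(1/44600) - 21793/(-1/46883) = (483/88)*(1/44600) - 21793*(-46883) = 483/3924800 + 1021721219 = 4010051440331683/3924800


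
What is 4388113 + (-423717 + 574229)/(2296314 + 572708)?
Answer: 6294796442999/1434511 ≈ 4.3881e+6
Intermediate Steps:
4388113 + (-423717 + 574229)/(2296314 + 572708) = 4388113 + 150512/2869022 = 4388113 + 150512*(1/2869022) = 4388113 + 75256/1434511 = 6294796442999/1434511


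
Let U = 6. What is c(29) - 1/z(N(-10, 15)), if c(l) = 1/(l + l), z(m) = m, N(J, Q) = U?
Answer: -13/87 ≈ -0.14943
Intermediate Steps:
N(J, Q) = 6
c(l) = 1/(2*l)
c(29) - 1/z(N(-10, 15)) = (1/2)/29 - 1/6 = (1/2)*(1/29) - 1*1/6 = 1/58 - 1/6 = -13/87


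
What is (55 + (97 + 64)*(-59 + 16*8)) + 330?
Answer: 11494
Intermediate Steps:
(55 + (97 + 64)*(-59 + 16*8)) + 330 = (55 + 161*(-59 + 128)) + 330 = (55 + 161*69) + 330 = (55 + 11109) + 330 = 11164 + 330 = 11494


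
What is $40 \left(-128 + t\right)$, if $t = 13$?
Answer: $-4600$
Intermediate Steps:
$40 \left(-128 + t\right) = 40 \left(-128 + 13\right) = 40 \left(-115\right) = -4600$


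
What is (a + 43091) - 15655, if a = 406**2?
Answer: 192272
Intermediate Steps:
a = 164836
(a + 43091) - 15655 = (164836 + 43091) - 15655 = 207927 - 15655 = 192272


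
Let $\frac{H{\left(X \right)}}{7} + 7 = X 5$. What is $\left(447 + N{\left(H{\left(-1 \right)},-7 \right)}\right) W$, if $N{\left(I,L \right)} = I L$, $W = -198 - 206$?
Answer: $-418140$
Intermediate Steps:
$W = -404$
$H{\left(X \right)} = -49 + 35 X$ ($H{\left(X \right)} = -49 + 7 X 5 = -49 + 7 \cdot 5 X = -49 + 35 X$)
$\left(447 + N{\left(H{\left(-1 \right)},-7 \right)}\right) W = \left(447 + \left(-49 + 35 \left(-1\right)\right) \left(-7\right)\right) \left(-404\right) = \left(447 + \left(-49 - 35\right) \left(-7\right)\right) \left(-404\right) = \left(447 - -588\right) \left(-404\right) = \left(447 + 588\right) \left(-404\right) = 1035 \left(-404\right) = -418140$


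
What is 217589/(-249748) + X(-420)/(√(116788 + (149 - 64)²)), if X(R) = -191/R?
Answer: -217589/249748 + 191*√124013/52085460 ≈ -0.86994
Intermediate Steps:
217589/(-249748) + X(-420)/(√(116788 + (149 - 64)²)) = 217589/(-249748) + (-191/(-420))/(√(116788 + (149 - 64)²)) = 217589*(-1/249748) + (-191*(-1/420))/(√(116788 + 85²)) = -217589/249748 + 191/(420*(√(116788 + 7225))) = -217589/249748 + 191/(420*(√124013)) = -217589/249748 + 191*(√124013/124013)/420 = -217589/249748 + 191*√124013/52085460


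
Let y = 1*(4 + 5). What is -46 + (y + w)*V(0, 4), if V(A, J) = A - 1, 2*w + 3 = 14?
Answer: -121/2 ≈ -60.500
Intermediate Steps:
w = 11/2 (w = -3/2 + (½)*14 = -3/2 + 7 = 11/2 ≈ 5.5000)
y = 9 (y = 1*9 = 9)
V(A, J) = -1 + A
-46 + (y + w)*V(0, 4) = -46 + (9 + 11/2)*(-1 + 0) = -46 + (29/2)*(-1) = -46 - 29/2 = -121/2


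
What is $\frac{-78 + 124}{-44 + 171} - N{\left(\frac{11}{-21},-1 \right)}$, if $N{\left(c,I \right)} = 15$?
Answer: $- \frac{1859}{127} \approx -14.638$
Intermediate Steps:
$\frac{-78 + 124}{-44 + 171} - N{\left(\frac{11}{-21},-1 \right)} = \frac{-78 + 124}{-44 + 171} - 15 = \frac{46}{127} - 15 = - \frac{1859}{127}$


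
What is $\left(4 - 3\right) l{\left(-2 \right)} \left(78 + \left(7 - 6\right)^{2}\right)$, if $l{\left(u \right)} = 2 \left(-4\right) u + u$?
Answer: $1106$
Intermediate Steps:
$l{\left(u \right)} = - 7 u$ ($l{\left(u \right)} = - 8 u + u = - 7 u$)
$\left(4 - 3\right) l{\left(-2 \right)} \left(78 + \left(7 - 6\right)^{2}\right) = \left(4 - 3\right) \left(\left(-7\right) \left(-2\right)\right) \left(78 + \left(7 - 6\right)^{2}\right) = 1 \cdot 14 \left(78 + 1^{2}\right) = 14 \left(78 + 1\right) = 14 \cdot 79 = 1106$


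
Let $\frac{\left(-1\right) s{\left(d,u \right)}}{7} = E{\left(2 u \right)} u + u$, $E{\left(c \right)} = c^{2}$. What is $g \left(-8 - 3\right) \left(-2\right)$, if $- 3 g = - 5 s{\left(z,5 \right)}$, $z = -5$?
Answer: $- \frac{388850}{3} \approx -1.2962 \cdot 10^{5}$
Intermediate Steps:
$s{\left(d,u \right)} = - 28 u^{3} - 7 u$ ($s{\left(d,u \right)} = - 7 \left(\left(2 u\right)^{2} u + u\right) = - 7 \left(4 u^{2} u + u\right) = - 7 \left(4 u^{3} + u\right) = - 7 \left(u + 4 u^{3}\right) = - 28 u^{3} - 7 u$)
$g = - \frac{17675}{3}$ ($g = - \frac{\left(-5\right) \left(- 28 \cdot 5^{3} - 35\right)}{3} = - \frac{\left(-5\right) \left(\left(-28\right) 125 - 35\right)}{3} = - \frac{\left(-5\right) \left(-3500 - 35\right)}{3} = - \frac{\left(-5\right) \left(-3535\right)}{3} = \left(- \frac{1}{3}\right) 17675 = - \frac{17675}{3} \approx -5891.7$)
$g \left(-8 - 3\right) \left(-2\right) = - \frac{17675 \left(-8 - 3\right) \left(-2\right)}{3} = - \frac{17675 \left(\left(-11\right) \left(-2\right)\right)}{3} = \left(- \frac{17675}{3}\right) 22 = - \frac{388850}{3}$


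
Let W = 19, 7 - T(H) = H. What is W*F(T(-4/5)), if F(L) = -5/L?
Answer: -475/39 ≈ -12.179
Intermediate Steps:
T(H) = 7 - H
W*F(T(-4/5)) = 19*(-5/(7 - (-4)/5)) = 19*(-5/(7 - 1*(-⅘))) = 19*(-5/(7 + ⅘)) = 19*(-5/39/5) = 19*(-5*5/39) = 19*(-25/39) = -475/39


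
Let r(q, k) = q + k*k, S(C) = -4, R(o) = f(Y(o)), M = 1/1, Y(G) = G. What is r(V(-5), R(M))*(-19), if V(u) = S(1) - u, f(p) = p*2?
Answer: -95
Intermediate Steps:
M = 1
f(p) = 2*p
R(o) = 2*o
V(u) = -4 - u
r(q, k) = q + k**2
r(V(-5), R(M))*(-19) = ((-4 - 1*(-5)) + (2*1)**2)*(-19) = ((-4 + 5) + 2**2)*(-19) = (1 + 4)*(-19) = 5*(-19) = -95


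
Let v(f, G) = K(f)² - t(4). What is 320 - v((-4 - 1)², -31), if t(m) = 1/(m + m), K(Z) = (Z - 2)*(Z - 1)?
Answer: -2435071/8 ≈ -3.0438e+5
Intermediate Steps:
K(Z) = (-1 + Z)*(-2 + Z) (K(Z) = (-2 + Z)*(-1 + Z) = (-1 + Z)*(-2 + Z))
t(m) = 1/(2*m)
v(f, G) = -⅛ + (2 + f² - 3*f)² (v(f, G) = (2 + f² - 3*f)² - 1/(2*4) = (2 + f² - 3*f)² - 1*⅛ = (2 + f² - 3*f)² - ⅛ = -⅛ + (2 + f² - 3*f)²)
320 - v((-4 - 1)², -31) = 320 - (-⅛ + (2 + ((-4 - 1)²)² - 3*(-4 - 1)²)²) = 320 - (-⅛ + (2 + ((-5)²)² - 3*(-5)²)²) = 320 - (-⅛ + (2 + 25² - 3*25)²) = 320 - (-⅛ + (2 + 625 - 75)²) = 320 - (-⅛ + 552²) = 320 - (-⅛ + 304704) = 320 - 1*2437631/8 = 320 - 2437631/8 = -2435071/8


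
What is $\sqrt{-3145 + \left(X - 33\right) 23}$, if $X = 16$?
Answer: $4 i \sqrt{221} \approx 59.464 i$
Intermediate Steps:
$\sqrt{-3145 + \left(X - 33\right) 23} = \sqrt{-3145 + \left(16 - 33\right) 23} = \sqrt{-3145 - 391} = \sqrt{-3536} = 4 i \sqrt{221}$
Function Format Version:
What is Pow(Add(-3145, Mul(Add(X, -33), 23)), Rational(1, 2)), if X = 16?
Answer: Mul(4, I, Pow(221, Rational(1, 2))) ≈ Mul(59.464, I)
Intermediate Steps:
Pow(Add(-3145, Mul(Add(X, -33), 23)), Rational(1, 2)) = Pow(Add(-3145, Mul(Add(16, -33), 23)), Rational(1, 2)) = Pow(Add(-3145, Mul(-17, 23)), Rational(1, 2)) = Pow(Add(-3145, -391), Rational(1, 2)) = Pow(-3536, Rational(1, 2)) = Mul(4, I, Pow(221, Rational(1, 2)))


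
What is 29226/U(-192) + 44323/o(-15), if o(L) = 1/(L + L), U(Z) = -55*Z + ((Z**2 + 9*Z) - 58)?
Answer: -30342181497/22819 ≈ -1.3297e+6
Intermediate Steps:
U(Z) = -58 + Z**2 - 46*Z (U(Z) = -55*Z + (-58 + Z**2 + 9*Z) = -58 + Z**2 - 46*Z)
o(L) = 1/(2*L)
29226/U(-192) + 44323/o(-15) = 29226/(-58 + (-192)**2 - 46*(-192)) + 44323/(((1/2)/(-15))) = 29226/(-58 + 36864 + 8832) + 44323/(((1/2)*(-1/15))) = 29226/45638 + 44323/(-1/30) = 29226*(1/45638) + 44323*(-30) = 14613/22819 - 1329690 = -30342181497/22819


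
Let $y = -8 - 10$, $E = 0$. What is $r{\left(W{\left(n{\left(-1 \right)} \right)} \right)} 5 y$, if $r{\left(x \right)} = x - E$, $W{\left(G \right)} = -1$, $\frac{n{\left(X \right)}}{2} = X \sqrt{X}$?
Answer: $90$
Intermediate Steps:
$n{\left(X \right)} = 2 X^{\frac{3}{2}}$ ($n{\left(X \right)} = 2 X \sqrt{X} = 2 X^{\frac{3}{2}}$)
$y = -18$ ($y = -8 - 10 = -18$)
$r{\left(x \right)} = x$ ($r{\left(x \right)} = x - 0 = x + 0 = x$)
$r{\left(W{\left(n{\left(-1 \right)} \right)} \right)} 5 y = \left(-1\right) 5 \left(-18\right) = \left(-5\right) \left(-18\right) = 90$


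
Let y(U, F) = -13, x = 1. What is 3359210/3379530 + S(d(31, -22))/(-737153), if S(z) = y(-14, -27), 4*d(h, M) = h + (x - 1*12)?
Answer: 247629566302/249123067809 ≈ 0.99401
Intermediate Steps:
d(h, M) = -11/4 + h/4 (d(h, M) = (h + (1 - 1*12))/4 = (h + (1 - 12))/4 = (h - 11)/4 = (-11 + h)/4 = -11/4 + h/4)
S(z) = -13
3359210/3379530 + S(d(31, -22))/(-737153) = 3359210/3379530 - 13/(-737153) = 3359210*(1/3379530) - 13*(-1/737153) = 335921/337953 + 13/737153 = 247629566302/249123067809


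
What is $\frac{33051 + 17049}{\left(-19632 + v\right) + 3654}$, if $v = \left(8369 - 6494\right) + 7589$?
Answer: $- \frac{25050}{3257} \approx -7.6911$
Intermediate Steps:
$v = 9464$ ($v = 1875 + 7589 = 9464$)
$\frac{33051 + 17049}{\left(-19632 + v\right) + 3654} = \frac{33051 + 17049}{\left(-19632 + 9464\right) + 3654} = \frac{50100}{-10168 + 3654} = \frac{50100}{-6514} = 50100 \left(- \frac{1}{6514}\right) = - \frac{25050}{3257}$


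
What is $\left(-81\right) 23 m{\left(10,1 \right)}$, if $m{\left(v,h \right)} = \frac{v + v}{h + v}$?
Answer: $- \frac{37260}{11} \approx -3387.3$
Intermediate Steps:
$m{\left(v,h \right)} = \frac{2 v}{h + v}$
$\left(-81\right) 23 m{\left(10,1 \right)} = \left(-81\right) 23 \cdot 2 \cdot 10 \frac{1}{1 + 10} = - 1863 \cdot 2 \cdot 10 \cdot \frac{1}{11} = \left(-1863\right) \frac{20}{11} = - \frac{37260}{11}$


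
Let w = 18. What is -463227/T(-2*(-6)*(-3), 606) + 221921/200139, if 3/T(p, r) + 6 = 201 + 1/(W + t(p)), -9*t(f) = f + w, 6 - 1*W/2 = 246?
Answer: -2880462121000621/95666442 ≈ -3.0109e+7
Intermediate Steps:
W = -480 (W = 12 - 2*246 = 12 - 492 = -480)
t(f) = -2 - f/9 (t(f) = -(f + 18)/9 = -(18 + f)/9 = -2 - f/9)
T(p, r) = 3/(195 + 1/(-482 - p/9)) (T(p, r) = 3/(-6 + (201 + 1/(-480 + (-2 - p/9)))) = 3/(-6 + (201 + 1/(-482 - p/9))) = 3/(195 + 1/(-482 - p/9)))
-463227/T(-2*(-6)*(-3), 606) + 221921/200139 = -463227*(281967 + 65*(-2*(-6)*(-3)))/(4338 - 2*(-6)*(-3)) + 221921/200139 = -463227*(281967 + 65*(12*(-3)))/(4338 + 12*(-3)) + 221921*(1/200139) = -463227*(281967 + 65*(-36))/(4338 - 36) + 221921/200139 = -463227/(4302/(281967 - 2340)) + 221921/200139 = -463227/(4302/279627) + 221921/200139 = -463227/((1/279627)*4302) + 221921/200139 = -463227/1434/93209 + 221921/200139 = -463227*93209/1434 + 221921/200139 = -14392308481/478 + 221921/200139 = -2880462121000621/95666442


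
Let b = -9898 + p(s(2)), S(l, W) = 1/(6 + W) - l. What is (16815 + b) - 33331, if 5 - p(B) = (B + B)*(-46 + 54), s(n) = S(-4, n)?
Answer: -26475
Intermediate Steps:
s(n) = (25 + 4*n)/(6 + n) (s(n) = (1 - 6*(-4) - 1*n*(-4))/(6 + n) = (1 + 24 + 4*n)/(6 + n) = (25 + 4*n)/(6 + n))
p(B) = 5 - 16*B (p(B) = 5 - (B + B)*(-46 + 54) = 5 - 2*B*8 = 5 - 16*B)
b = -9959 (b = -9898 + (5 - 16*(25 + 4*2)/(6 + 2)) = -9898 + (5 - 16*(25 + 8)/8) = -9898 + (5 - 2*33) = -9898 + (5 - 16*33/8) = -9898 + (5 - 66) = -9898 - 61 = -9959)
(16815 + b) - 33331 = (16815 - 9959) - 33331 = 6856 - 33331 = -26475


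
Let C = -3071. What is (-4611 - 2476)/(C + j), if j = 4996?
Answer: -7087/1925 ≈ -3.6816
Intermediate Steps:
(-4611 - 2476)/(C + j) = (-4611 - 2476)/(-3071 + 4996) = -7087/1925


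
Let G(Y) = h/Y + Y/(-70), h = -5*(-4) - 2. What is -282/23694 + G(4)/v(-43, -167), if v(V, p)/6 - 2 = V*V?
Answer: -35310601/3070031580 ≈ -0.011502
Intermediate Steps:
h = 18 (h = 20 - 2 = 18)
v(V, p) = 12 + 6*V² (v(V, p) = 12 + 6*(V*V) = 12 + 6*V²)
G(Y) = 18/Y - Y/70 (G(Y) = 18/Y + Y/(-70) = 18/Y + Y*(-1/70) = 18/Y - Y/70)
-282/23694 + G(4)/v(-43, -167) = -282/23694 + (18/4 - 1/70*4)/(12 + 6*(-43)²) = -282*1/23694 + (18*(¼) - 2/35)/(12 + 6*1849) = -47/3949 + (9/2 - 2/35)/(12 + 11094) = -47/3949 + (311/70)/11106 = -47/3949 + (311/70)*(1/11106) = -47/3949 + 311/777420 = -35310601/3070031580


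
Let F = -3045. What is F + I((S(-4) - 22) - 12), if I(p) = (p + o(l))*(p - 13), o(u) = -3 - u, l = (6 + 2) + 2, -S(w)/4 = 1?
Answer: -444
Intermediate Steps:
S(w) = -4 (S(w) = -4*1 = -4)
l = 10 (l = 8 + 2 = 10)
I(p) = (-13 + p)² (I(p) = (p + (-3 - 1*10))*(p - 13) = (p + (-3 - 10))*(-13 + p) = (p - 13)*(-13 + p) = (-13 + p)*(-13 + p) = (-13 + p)²)
F + I((S(-4) - 22) - 12) = -3045 + (169 + ((-4 - 22) - 12)² - 26*((-4 - 22) - 12)) = -3045 + (169 + (-26 - 12)² - 26*(-26 - 12)) = -3045 + (169 + (-38)² - 26*(-38)) = -3045 + (169 + 1444 + 988) = -3045 + 2601 = -444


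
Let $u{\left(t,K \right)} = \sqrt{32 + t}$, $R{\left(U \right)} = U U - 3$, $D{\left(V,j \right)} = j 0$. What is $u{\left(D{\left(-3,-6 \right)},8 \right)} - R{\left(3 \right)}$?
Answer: $-6 + 4 \sqrt{2} \approx -0.34315$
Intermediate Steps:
$D{\left(V,j \right)} = 0$
$R{\left(U \right)} = -3 + U^{2}$ ($R{\left(U \right)} = U^{2} - 3 = -3 + U^{2}$)
$u{\left(D{\left(-3,-6 \right)},8 \right)} - R{\left(3 \right)} = \sqrt{32 + 0} - \left(-3 + 3^{2}\right) = \sqrt{32} - \left(-3 + 9\right) = 4 \sqrt{2} - 6 = -6 + 4 \sqrt{2}$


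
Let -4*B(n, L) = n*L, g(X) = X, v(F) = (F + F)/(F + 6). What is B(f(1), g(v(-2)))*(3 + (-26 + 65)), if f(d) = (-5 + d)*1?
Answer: -42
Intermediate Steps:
v(F) = 2*F/(6 + F) (v(F) = (2*F)/(6 + F) = 2*F/(6 + F))
f(d) = -5 + d
B(n, L) = -L*n/4 (B(n, L) = -n*L/4 = -L*n/4)
B(f(1), g(v(-2)))*(3 + (-26 + 65)) = (-2*(-2)/(6 - 2)*(-5 + 1)/4)*(3 + (-26 + 65)) = (-1/4*2*(-2)/4*(-4))*(3 + 39) = -1/4*2*(-2)*(1/4)*(-4)*42 = -1/4*(-1)*(-4)*42 = -1*42 = -42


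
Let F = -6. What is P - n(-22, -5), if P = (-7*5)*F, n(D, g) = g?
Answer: 215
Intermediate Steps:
P = 210 (P = -7*5*(-6) = -35*(-6) = 210)
P - n(-22, -5) = 210 - 1*(-5) = 210 + 5 = 215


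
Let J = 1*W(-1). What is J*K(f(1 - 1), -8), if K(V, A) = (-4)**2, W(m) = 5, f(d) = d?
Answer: 80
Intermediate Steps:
K(V, A) = 16
J = 5 (J = 1*5 = 5)
J*K(f(1 - 1), -8) = 5*16 = 80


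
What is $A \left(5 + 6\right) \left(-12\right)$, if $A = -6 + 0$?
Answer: $792$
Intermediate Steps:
$A = -6$
$A \left(5 + 6\right) \left(-12\right) = - 6 \left(5 + 6\right) \left(-12\right) = \left(-6\right) 11 \left(-12\right) = \left(-66\right) \left(-12\right) = 792$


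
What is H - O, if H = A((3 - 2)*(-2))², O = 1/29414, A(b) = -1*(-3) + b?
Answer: 29413/29414 ≈ 0.99997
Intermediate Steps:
A(b) = 3 + b
O = 1/29414 ≈ 3.3997e-5
H = 1 (H = (3 + (3 - 2)*(-2))² = (3 + 1*(-2))² = (3 - 2)² = 1² = 1)
H - O = 1 - 1*1/29414 = 1 - 1/29414 = 29413/29414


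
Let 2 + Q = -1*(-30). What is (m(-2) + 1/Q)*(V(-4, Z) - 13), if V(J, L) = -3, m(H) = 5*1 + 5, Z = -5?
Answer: -1124/7 ≈ -160.57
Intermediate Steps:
m(H) = 10 (m(H) = 5 + 5 = 10)
Q = 28 (Q = -2 - 1*(-30) = -2 + 30 = 28)
(m(-2) + 1/Q)*(V(-4, Z) - 13) = (10 + 1/28)*(-3 - 13) = (10 + 1/28)*(-16) = (281/28)*(-16) = -1124/7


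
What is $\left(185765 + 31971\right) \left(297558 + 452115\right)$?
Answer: $163230800328$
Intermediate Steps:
$\left(185765 + 31971\right) \left(297558 + 452115\right) = 217736 \cdot 749673 = 163230800328$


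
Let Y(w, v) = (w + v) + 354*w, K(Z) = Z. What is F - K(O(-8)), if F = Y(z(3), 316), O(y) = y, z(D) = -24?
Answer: -8196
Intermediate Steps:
Y(w, v) = v + 355*w (Y(w, v) = (v + w) + 354*w = v + 355*w)
F = -8204 (F = 316 + 355*(-24) = 316 - 8520 = -8204)
F - K(O(-8)) = -8204 - 1*(-8) = -8204 + 8 = -8196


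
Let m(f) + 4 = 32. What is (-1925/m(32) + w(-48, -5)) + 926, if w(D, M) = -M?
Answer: 3449/4 ≈ 862.25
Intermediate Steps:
m(f) = 28 (m(f) = -4 + 32 = 28)
(-1925/m(32) + w(-48, -5)) + 926 = (-1925/28 - 1*(-5)) + 926 = (-1925*1/28 + 5) + 926 = (-275/4 + 5) + 926 = -255/4 + 926 = 3449/4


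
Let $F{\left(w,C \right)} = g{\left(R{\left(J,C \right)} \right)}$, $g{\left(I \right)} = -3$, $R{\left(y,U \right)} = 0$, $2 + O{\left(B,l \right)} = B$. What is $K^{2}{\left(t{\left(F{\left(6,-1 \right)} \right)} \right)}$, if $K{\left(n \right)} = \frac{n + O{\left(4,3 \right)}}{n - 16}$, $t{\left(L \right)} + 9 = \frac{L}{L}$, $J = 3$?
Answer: $\frac{1}{16} \approx 0.0625$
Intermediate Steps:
$O{\left(B,l \right)} = -2 + B$
$F{\left(w,C \right)} = -3$
$t{\left(L \right)} = -8$ ($t{\left(L \right)} = -9 + \frac{L}{L} = -9 + 1 = -8$)
$K{\left(n \right)} = \frac{2 + n}{-16 + n}$ ($K{\left(n \right)} = \frac{n + \left(-2 + 4\right)}{n - 16} = \frac{n + 2}{-16 + n} = \frac{2 + n}{-16 + n}$)
$K^{2}{\left(t{\left(F{\left(6,-1 \right)} \right)} \right)} = \left(\frac{2 - 8}{-16 - 8}\right)^{2} = \left(\frac{1}{-24} \left(-6\right)\right)^{2} = \left(\left(- \frac{1}{24}\right) \left(-6\right)\right)^{2} = \left(\frac{1}{4}\right)^{2} = \frac{1}{16}$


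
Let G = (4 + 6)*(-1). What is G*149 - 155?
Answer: -1645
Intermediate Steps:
G = -10 (G = 10*(-1) = -10)
G*149 - 155 = -10*149 - 155 = -1490 - 155 = -1645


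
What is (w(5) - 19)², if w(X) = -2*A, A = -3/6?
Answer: 324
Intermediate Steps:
A = -½ (A = -3*⅙ = -½ ≈ -0.50000)
w(X) = 1 (w(X) = -2*(-½) = 1)
(w(5) - 19)² = (1 - 19)² = (-18)² = 324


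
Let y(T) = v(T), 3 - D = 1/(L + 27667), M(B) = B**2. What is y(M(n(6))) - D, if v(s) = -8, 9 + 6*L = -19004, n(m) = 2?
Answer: -1616873/146989 ≈ -11.000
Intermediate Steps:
L = -19013/6 (L = -3/2 + (1/6)*(-19004) = -3/2 - 9502/3 = -19013/6 ≈ -3168.8)
D = 440961/146989 (D = 3 - 1/(-19013/6 + 27667) = 3 - 1/146989/6 = 3 - 1*6/146989 = 3 - 6/146989 = 440961/146989 ≈ 3.0000)
y(T) = -8
y(M(n(6))) - D = -8 - 1*440961/146989 = -8 - 440961/146989 = -1616873/146989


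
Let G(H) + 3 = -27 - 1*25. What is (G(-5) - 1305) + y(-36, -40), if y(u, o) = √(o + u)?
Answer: -1360 + 2*I*√19 ≈ -1360.0 + 8.7178*I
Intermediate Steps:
G(H) = -55 (G(H) = -3 + (-27 - 1*25) = -3 + (-27 - 25) = -3 - 52 = -55)
(G(-5) - 1305) + y(-36, -40) = (-55 - 1305) + √(-40 - 36) = -1360 + √(-76) = -1360 + 2*I*√19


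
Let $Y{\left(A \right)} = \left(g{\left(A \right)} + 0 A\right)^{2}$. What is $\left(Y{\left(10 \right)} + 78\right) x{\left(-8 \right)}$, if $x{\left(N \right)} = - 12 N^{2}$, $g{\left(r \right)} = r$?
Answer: $-136704$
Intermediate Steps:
$Y{\left(A \right)} = A^{2}$ ($Y{\left(A \right)} = \left(A + 0 A\right)^{2} = \left(A + 0\right)^{2} = A^{2}$)
$\left(Y{\left(10 \right)} + 78\right) x{\left(-8 \right)} = \left(10^{2} + 78\right) \left(- 12 \left(-8\right)^{2}\right) = \left(100 + 78\right) \left(\left(-12\right) 64\right) = 178 \left(-768\right) = -136704$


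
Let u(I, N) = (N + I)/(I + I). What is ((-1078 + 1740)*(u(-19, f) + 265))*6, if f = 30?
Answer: 19977174/19 ≈ 1.0514e+6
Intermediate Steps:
u(I, N) = (I + N)/(2*I) (u(I, N) = (I + N)/((2*I)) = (I + N)*(1/(2*I)) = (I + N)/(2*I))
((-1078 + 1740)*(u(-19, f) + 265))*6 = ((-1078 + 1740)*((½)*(-19 + 30)/(-19) + 265))*6 = (662*((½)*(-1/19)*11 + 265))*6 = (662*(-11/38 + 265))*6 = (662*(10059/38))*6 = (3329529/19)*6 = 19977174/19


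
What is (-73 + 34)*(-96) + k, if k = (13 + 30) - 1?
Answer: 3786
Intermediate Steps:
k = 42 (k = 43 - 1 = 42)
(-73 + 34)*(-96) + k = (-73 + 34)*(-96) + 42 = -39*(-96) + 42 = 3744 + 42 = 3786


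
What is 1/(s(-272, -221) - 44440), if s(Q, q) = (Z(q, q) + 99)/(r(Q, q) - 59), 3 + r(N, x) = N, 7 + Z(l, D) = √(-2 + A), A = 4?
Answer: -2478789684/110158096337351 + 167*√2/110158096337351 ≈ -2.2502e-5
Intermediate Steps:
Z(l, D) = -7 + √2 (Z(l, D) = -7 + √(-2 + 4) = -7 + √2)
r(N, x) = -3 + N
s(Q, q) = (92 + √2)/(-62 + Q) (s(Q, q) = ((-7 + √2) + 99)/((-3 + Q) - 59) = (92 + √2)/(-62 + Q))
1/(s(-272, -221) - 44440) = 1/((92 + √2)/(-62 - 272) - 44440) = 1/((92 + √2)/(-334) - 44440) = 1/(-(92 + √2)/334 - 44440) = 1/((-46/167 - √2/334) - 44440) = 1/(-7421526/167 - √2/334)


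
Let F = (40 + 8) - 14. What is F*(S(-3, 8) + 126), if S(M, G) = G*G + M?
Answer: 6358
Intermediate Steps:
F = 34 (F = 48 - 14 = 34)
S(M, G) = M + G**2 (S(M, G) = G**2 + M = M + G**2)
F*(S(-3, 8) + 126) = 34*((-3 + 8**2) + 126) = 34*((-3 + 64) + 126) = 34*(61 + 126) = 34*187 = 6358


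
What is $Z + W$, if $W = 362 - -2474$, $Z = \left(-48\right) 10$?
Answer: $2356$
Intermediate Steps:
$Z = -480$
$W = 2836$ ($W = 362 + 2474 = 2836$)
$Z + W = -480 + 2836 = 2356$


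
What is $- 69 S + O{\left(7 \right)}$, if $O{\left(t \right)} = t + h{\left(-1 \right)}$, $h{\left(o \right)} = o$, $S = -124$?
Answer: $8562$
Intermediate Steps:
$O{\left(t \right)} = -1 + t$ ($O{\left(t \right)} = t - 1 = -1 + t$)
$- 69 S + O{\left(7 \right)} = \left(-69\right) \left(-124\right) + \left(-1 + 7\right) = 8556 + 6 = 8562$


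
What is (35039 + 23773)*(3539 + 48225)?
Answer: 3044344368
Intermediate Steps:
(35039 + 23773)*(3539 + 48225) = 58812*51764 = 3044344368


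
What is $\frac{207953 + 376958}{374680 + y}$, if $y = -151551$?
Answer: $\frac{584911}{223129} \approx 2.6214$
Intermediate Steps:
$\frac{207953 + 376958}{374680 + y} = \frac{207953 + 376958}{374680 - 151551} = \frac{584911}{223129}$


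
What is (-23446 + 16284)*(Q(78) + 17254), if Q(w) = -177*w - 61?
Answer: -24257694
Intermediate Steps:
Q(w) = -61 - 177*w
(-23446 + 16284)*(Q(78) + 17254) = (-23446 + 16284)*((-61 - 177*78) + 17254) = -7162*((-61 - 13806) + 17254) = -7162*(-13867 + 17254) = -7162*3387 = -24257694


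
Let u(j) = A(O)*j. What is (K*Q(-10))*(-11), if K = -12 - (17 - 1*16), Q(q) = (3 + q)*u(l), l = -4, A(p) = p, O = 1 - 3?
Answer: -8008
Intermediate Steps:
O = -2
u(j) = -2*j
Q(q) = 24 + 8*q (Q(q) = (3 + q)*(-2*(-4)) = (3 + q)*8 = 24 + 8*q)
K = -13 (K = -12 - (17 - 16) = -12 - 1*1 = -12 - 1 = -13)
(K*Q(-10))*(-11) = -13*(24 + 8*(-10))*(-11) = -13*(24 - 80)*(-11) = -13*(-56)*(-11) = 728*(-11) = -8008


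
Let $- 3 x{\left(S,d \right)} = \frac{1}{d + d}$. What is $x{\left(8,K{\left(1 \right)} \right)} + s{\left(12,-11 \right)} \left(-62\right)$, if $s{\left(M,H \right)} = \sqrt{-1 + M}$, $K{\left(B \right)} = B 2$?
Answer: $- \frac{1}{12} - 62 \sqrt{11} \approx -205.71$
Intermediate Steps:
$K{\left(B \right)} = 2 B$
$x{\left(S,d \right)} = - \frac{1}{6 d}$ ($x{\left(S,d \right)} = - \frac{1}{3 \left(d + d\right)} = - \frac{1}{3 \cdot 2 d} = - \frac{\frac{1}{2} \frac{1}{d}}{3} = - \frac{1}{6 d}$)
$x{\left(8,K{\left(1 \right)} \right)} + s{\left(12,-11 \right)} \left(-62\right) = - \frac{1}{6 \cdot 2 \cdot 1} + \sqrt{-1 + 12} \left(-62\right) = - \frac{1}{6 \cdot 2} + \sqrt{11} \left(-62\right) = \left(- \frac{1}{6}\right) \frac{1}{2} - 62 \sqrt{11} = - \frac{1}{12} - 62 \sqrt{11}$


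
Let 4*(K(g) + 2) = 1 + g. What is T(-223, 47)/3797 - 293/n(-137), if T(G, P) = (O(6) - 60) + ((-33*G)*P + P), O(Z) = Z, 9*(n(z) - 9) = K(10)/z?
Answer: 3288102946/56176615 ≈ 58.531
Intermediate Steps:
K(g) = -7/4 + g/4 (K(g) = -2 + (1 + g)/4 = -2 + (1/4 + g/4) = -7/4 + g/4)
n(z) = 9 + 1/(12*z) (n(z) = 9 + ((-7/4 + (1/4)*10)/z)/9 = 9 + ((-7/4 + 5/2)/z)/9 = 9 + (3/(4*z))/9 = 9 + 1/(12*z))
T(G, P) = -54 + P - 33*G*P (T(G, P) = (6 - 60) + ((-33*G)*P + P) = -54 + (-33*G*P + P) = -54 + (P - 33*G*P) = -54 + P - 33*G*P)
T(-223, 47)/3797 - 293/n(-137) = (-54 + 47 - 33*(-223)*47)/3797 - 293/(9 + (1/12)/(-137)) = (-54 + 47 + 345873)*(1/3797) - 293/(9 + (1/12)*(-1/137)) = 345866*(1/3797) - 293/(9 - 1/1644) = 345866/3797 - 293/14795/1644 = 345866/3797 - 293*1644/14795 = 345866/3797 - 481692/14795 = 3288102946/56176615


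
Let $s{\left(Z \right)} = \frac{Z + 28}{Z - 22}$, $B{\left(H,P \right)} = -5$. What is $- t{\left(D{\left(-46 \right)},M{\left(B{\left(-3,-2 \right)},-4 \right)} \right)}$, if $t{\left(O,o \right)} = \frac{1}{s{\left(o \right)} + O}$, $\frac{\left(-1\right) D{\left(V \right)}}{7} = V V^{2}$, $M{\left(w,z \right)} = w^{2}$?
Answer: $- \frac{3}{2044109} \approx -1.4676 \cdot 10^{-6}$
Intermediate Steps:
$s{\left(Z \right)} = \frac{28 + Z}{-22 + Z}$
$D{\left(V \right)} = - 7 V^{3}$ ($D{\left(V \right)} = - 7 V V^{2} = - 7 V^{3}$)
$t{\left(O,o \right)} = \frac{1}{O + \frac{28 + o}{-22 + o}}$ ($t{\left(O,o \right)} = \frac{1}{\frac{28 + o}{-22 + o} + O} = \frac{1}{O + \frac{28 + o}{-22 + o}}$)
$- t{\left(D{\left(-46 \right)},M{\left(B{\left(-3,-2 \right)},-4 \right)} \right)} = - \frac{-22 + \left(-5\right)^{2}}{28 + \left(-5\right)^{2} + - 7 \left(-46\right)^{3} \left(-22 + \left(-5\right)^{2}\right)} = - \frac{-22 + 25}{28 + 25 + \left(-7\right) \left(-97336\right) \left(-22 + 25\right)} = - \frac{3}{28 + 25 + 681352 \cdot 3} = - \frac{3}{28 + 25 + 2044056} = - \frac{3}{2044109}$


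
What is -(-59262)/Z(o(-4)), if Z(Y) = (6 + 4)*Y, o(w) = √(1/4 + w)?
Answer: -19754*I*√15/25 ≈ -3060.3*I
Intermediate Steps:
o(w) = √(¼ + w)
Z(Y) = 10*Y
-(-59262)/Z(o(-4)) = -(-59262)/(10*(√(1 + 4*(-4))/2)) = -(-59262)/(10*(√(1 - 16)/2)) = -(-59262)/(10*(√(-15)/2)) = -(-59262)/(10*((I*√15)/2)) = -(-59262)/(10*(I*√15/2)) = -(-59262)/(5*I*√15) = -(-59262)*(-I*√15/75) = -19754*I*√15/25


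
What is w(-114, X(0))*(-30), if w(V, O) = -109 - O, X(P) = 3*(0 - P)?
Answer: 3270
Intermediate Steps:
X(P) = -3*P (X(P) = 3*(-P) = -3*P)
w(-114, X(0))*(-30) = (-109 - (-3)*0)*(-30) = (-109 - 1*0)*(-30) = (-109 + 0)*(-30) = -109*(-30) = 3270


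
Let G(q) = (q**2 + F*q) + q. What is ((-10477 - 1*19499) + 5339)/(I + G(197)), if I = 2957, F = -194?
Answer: -24637/3745 ≈ -6.5786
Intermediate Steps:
G(q) = q**2 - 193*q (G(q) = (q**2 - 194*q) + q = q**2 - 193*q)
((-10477 - 1*19499) + 5339)/(I + G(197)) = ((-10477 - 1*19499) + 5339)/(2957 + 197*(-193 + 197)) = ((-10477 - 19499) + 5339)/(2957 + 197*4) = (-29976 + 5339)/(2957 + 788) = -24637/3745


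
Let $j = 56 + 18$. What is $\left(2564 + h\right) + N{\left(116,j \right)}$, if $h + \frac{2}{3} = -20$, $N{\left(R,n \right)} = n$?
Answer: $\frac{7852}{3} \approx 2617.3$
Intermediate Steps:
$j = 74$
$h = - \frac{62}{3}$ ($h = - \frac{2}{3} - 20 = - \frac{62}{3} \approx -20.667$)
$\left(2564 + h\right) + N{\left(116,j \right)} = \left(2564 - \frac{62}{3}\right) + 74 = \frac{7630}{3} + 74 = \frac{7852}{3}$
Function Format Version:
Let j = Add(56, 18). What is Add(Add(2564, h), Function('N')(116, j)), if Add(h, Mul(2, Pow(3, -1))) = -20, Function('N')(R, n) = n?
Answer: Rational(7852, 3) ≈ 2617.3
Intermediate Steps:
j = 74
h = Rational(-62, 3) (h = Add(Rational(-2, 3), -20) = Rational(-62, 3) ≈ -20.667)
Add(Add(2564, h), Function('N')(116, j)) = Add(Add(2564, Rational(-62, 3)), 74) = Add(Rational(7630, 3), 74) = Rational(7852, 3)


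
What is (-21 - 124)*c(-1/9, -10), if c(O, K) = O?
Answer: 145/9 ≈ 16.111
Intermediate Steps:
(-21 - 124)*c(-1/9, -10) = (-21 - 124)*(-1/9) = -(-145)/9 = -145*(-⅑) = 145/9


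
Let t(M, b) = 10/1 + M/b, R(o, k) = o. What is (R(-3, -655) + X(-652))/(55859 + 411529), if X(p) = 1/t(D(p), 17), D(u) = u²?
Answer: -1275805/198767964312 ≈ -6.4186e-6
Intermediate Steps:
t(M, b) = 10 + M/b (t(M, b) = 10*1 + M/b = 10 + M/b)
X(p) = 1/(10 + p²/17)
(R(-3, -655) + X(-652))/(55859 + 411529) = (-3 + 17/(170 + (-652)²))/(55859 + 411529) = (-3 + 17/(170 + 425104))/467388 = (-3 + 17/425274)*(1/467388) = -1275805/425274*1/467388 = -1275805/198767964312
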